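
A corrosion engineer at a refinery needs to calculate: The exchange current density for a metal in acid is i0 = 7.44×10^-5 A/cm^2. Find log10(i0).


i0 = 7.44×10^-5 A/cm^2
log10(i0) = -4.128

-4.128


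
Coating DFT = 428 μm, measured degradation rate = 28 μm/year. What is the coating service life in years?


Service life = thickness / degradation rate
Life = 428 / 28 = 15.3 years

15.3 years


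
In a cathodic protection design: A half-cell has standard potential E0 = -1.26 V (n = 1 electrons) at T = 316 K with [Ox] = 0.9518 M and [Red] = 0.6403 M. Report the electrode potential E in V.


Apply the Nernst equation: E = E0 + (RT/nF)*ln([Ox]/[Red])
Step 1: RT/nF = 8.314*316/(1*96485) = 0.02722935 V
Step 2: [Ox]/[Red] = 0.9518/0.6403 = 1.486491
Step 3: ln(1.486491) = 0.396418
Step 4: correction = 0.02722935 * 0.396418 = 0.0108 V
E = -1.26 + 0.0108 = -1.2492 V

-1.2492 V


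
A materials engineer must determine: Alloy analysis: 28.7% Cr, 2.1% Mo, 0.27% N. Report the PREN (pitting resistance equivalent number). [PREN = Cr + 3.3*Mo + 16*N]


Apply the PREN formula: PREN = Cr + 3.3*Mo + 16*N
PREN = 28.7 + 3.3*2.1 + 16*0.27
PREN = 28.7 + 6.93 + 4.32 = 39.95

39.95


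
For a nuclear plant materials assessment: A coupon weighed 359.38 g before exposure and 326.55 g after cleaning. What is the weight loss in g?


Weight loss = initial − final
WL = 359.38 − 326.55 = 32.83 g

32.83 g


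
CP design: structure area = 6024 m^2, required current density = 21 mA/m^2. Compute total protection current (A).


I = area * current density, then convert mA → A (÷1000)
I = 6024 * 21 / 1000 = 126.5 A

126.5 A


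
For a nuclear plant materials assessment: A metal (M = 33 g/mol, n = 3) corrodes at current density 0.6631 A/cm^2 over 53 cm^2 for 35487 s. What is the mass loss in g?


Apply Faraday's law: m = i*A*t*M / (n*F)
Total charge passed Q = i*A*t = 0.6631*53*35487 = 1247165.7741 C
m = Q*M/(n*F) = 1247165.7741*33/(3*96485) = 142.18608 g

142.18608 g


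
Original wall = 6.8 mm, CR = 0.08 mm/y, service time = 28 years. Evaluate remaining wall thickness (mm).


Remaining wall = original − CR × time
t = 6.8 − 0.08*28 = 6.8 − 2.24 = 4.56 mm

4.56 mm


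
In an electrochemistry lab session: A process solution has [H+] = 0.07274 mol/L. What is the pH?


pH = −log10[H+]
pH = −log10(0.07274) = 1.14

1.14


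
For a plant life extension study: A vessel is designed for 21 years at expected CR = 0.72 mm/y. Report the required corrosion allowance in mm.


Corrosion allowance = CR × design life
CA = 0.72 * 21 = 15.12 mm

15.12 mm


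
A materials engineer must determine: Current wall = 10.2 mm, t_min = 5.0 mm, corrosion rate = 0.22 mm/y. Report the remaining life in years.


Apply the remaining-life relation: RL = (t_current − t_min) / CR
RL = (10.2 − 5.0) / 0.22 = 5.2 / 0.22 = 23.6 years

23.6 years


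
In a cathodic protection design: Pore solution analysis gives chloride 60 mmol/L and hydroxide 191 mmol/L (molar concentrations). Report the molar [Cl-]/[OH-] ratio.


Threshold parameter = [Cl-] / [OH-] (molar basis; both in mmol/L, so units cancel)
Ratio = 60 / 191 = 0.31

0.31


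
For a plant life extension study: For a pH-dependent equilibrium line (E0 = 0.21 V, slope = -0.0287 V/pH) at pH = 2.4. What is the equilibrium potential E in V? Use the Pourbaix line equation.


Apply the Pourbaix line equation: E = E0 + slope*pH
E = 0.21 + (-0.0287)*2.4 = 0.21 + (-0.06888) = 0.14112 V
Rounded to 3 decimal places: E = 0.141 V

0.141 V


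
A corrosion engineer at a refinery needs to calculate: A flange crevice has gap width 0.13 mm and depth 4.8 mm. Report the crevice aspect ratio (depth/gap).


Aspect ratio = depth / gap
Ratio = 4.8 / 0.13 = 36.9

36.9


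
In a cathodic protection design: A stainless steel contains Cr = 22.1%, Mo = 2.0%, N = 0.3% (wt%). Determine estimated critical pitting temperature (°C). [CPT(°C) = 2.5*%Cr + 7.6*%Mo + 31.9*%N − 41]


Apply the ASTM G48 empirical CPT estimate: CPT(°C) = 2.5*%Cr + 7.6*%Mo + 31.9*%N − 41
2.5*22.1 = 55.25; 7.6*2.0 = 15.2; 31.9*0.3 = 9.57
CPT = 55.25 + 15.2 + 9.57 − 41 = 39.02 °C
Rounded to 0.1 °C: CPT ≈ 39.0 °C

39.0 °C


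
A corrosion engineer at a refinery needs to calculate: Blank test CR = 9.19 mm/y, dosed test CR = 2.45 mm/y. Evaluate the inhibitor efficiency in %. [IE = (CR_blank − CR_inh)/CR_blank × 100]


Apply the inhibitor-efficiency definition: IE = (CR_blank − CR_inh)/CR_blank × 100
IE = (9.19 − 2.45) / 9.19 × 100
IE = 6.74 / 9.19 × 100 = 73.3 %

73.3 %


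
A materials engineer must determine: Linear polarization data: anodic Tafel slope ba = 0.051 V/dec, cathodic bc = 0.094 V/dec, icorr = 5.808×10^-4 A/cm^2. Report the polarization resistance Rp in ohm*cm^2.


Apply the Stern-Geary equation: Rp = ba*bc / (2.303*icorr*(ba+bc))
ba*bc = 0.051*0.094 = 0.004794
ba+bc = 0.145; 2.303*icorr*(ba+bc) = 2.303*5.808×10^-4*0.145 = 1.9394945×10^-4
Rp = 0.004794 / 1.9394945×10^-4 = 24.72 ohm*cm^2

24.72 ohm*cm^2


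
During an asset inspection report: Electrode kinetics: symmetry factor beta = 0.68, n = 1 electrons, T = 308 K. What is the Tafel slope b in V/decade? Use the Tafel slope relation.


Apply the Tafel slope relation: b = 2.303*R*T/(beta*n*F)
Numerator: 2.303 * 8.314 * 308 = 5897.32
Denominator: 0.68 * 1 * 96485 = 65609.8
b = 5897.32 / 65609.8 = 0.09 V/decade

0.09 V/decade


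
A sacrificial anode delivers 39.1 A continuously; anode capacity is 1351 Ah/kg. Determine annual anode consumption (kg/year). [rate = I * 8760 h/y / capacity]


Annual consumption = current * hours per year / capacity
Rate = 39.1 * 8760 / 1351 = 253.5 kg/year

253.5 kg/year


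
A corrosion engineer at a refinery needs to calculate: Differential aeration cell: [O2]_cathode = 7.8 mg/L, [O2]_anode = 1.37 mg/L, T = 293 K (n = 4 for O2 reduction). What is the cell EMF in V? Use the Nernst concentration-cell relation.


Apply the Nernst concentration-cell relation: E = (RT/nF)*ln(C_cathode/C_anode)
RT/nF = 8.314*293/(4*96485) = 0.00631187 V
ln(7.8/1.37) = 1.73931
E = 0.00631187 * 1.73931 = 0.01098 V

0.01098 V


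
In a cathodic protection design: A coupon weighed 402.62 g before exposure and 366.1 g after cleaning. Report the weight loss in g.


Weight loss = initial − final
WL = 402.62 − 366.1 = 36.52 g

36.52 g


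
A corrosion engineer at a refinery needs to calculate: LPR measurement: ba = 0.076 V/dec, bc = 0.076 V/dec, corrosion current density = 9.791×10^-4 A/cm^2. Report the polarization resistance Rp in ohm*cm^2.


Apply the Stern-Geary equation: Rp = ba*bc / (2.303*icorr*(ba+bc))
ba*bc = 0.076*0.076 = 0.005776
ba+bc = 0.152; 2.303*icorr*(ba+bc) = 2.303*9.791×10^-4*0.152 = 3.4273983×10^-4
Rp = 0.005776 / 3.4273983×10^-4 = 16.85 ohm*cm^2

16.85 ohm*cm^2


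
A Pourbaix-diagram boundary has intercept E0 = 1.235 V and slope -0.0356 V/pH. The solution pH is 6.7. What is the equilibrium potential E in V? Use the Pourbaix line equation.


Apply the Pourbaix line equation: E = E0 + slope*pH
E = 1.235 + (-0.0356)*6.7 = 1.235 + (-0.23852) = 0.99648 V
Rounded to 3 decimal places: E = 0.996 V

0.996 V


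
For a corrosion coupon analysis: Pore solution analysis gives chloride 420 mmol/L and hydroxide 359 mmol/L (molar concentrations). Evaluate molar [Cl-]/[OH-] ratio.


Threshold parameter = [Cl-] / [OH-] (molar basis; both in mmol/L, so units cancel)
Ratio = 420 / 359 = 1.17

1.17


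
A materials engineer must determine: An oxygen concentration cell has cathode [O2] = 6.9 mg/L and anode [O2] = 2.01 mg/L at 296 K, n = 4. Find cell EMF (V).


Apply the Nernst concentration-cell relation: E = (RT/nF)*ln(C_cathode/C_anode)
RT/nF = 8.314*296/(4*96485) = 0.00637649 V
ln(6.9/2.01) = 1.23339
E = 0.00637649 * 1.23339 = 0.00786 V

0.00786 V


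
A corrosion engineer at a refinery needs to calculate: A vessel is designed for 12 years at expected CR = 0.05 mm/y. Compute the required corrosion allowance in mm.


Corrosion allowance = CR × design life
CA = 0.05 * 12 = 0.6 mm

0.6 mm


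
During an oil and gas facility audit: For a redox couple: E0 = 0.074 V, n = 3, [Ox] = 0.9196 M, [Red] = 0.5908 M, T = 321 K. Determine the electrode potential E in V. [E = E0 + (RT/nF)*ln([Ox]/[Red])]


Apply the Nernst equation: E = E0 + (RT/nF)*ln([Ox]/[Red])
Step 1: RT/nF = 8.314*321/(3*96485) = 0.00922007 V
Step 2: [Ox]/[Red] = 0.9196/0.5908 = 1.556534
Step 3: ln(1.556534) = 0.442462
Step 4: correction = 0.00922007 * 0.442462 = 0.0041 V
E = 0.074 + 0.0041 = 0.0781 V

0.0781 V


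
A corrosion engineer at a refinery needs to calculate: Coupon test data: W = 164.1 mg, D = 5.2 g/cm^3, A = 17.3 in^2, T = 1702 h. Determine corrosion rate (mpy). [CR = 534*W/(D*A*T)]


Apply the mpy weight-loss relation: CR = 534 * W / (D * A * T)
Numerator: 534 * 164.1 = 87629.4
Denominator: 5.2 * 17.3 * 1702 = 153111.92
CR = 87629.4 / 153111.92 = 0.57232 mpy

0.57232 mpy


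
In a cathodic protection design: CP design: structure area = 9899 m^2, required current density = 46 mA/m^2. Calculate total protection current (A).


I = area * current density, then convert mA → A (÷1000)
I = 9899 * 46 / 1000 = 455.35 A

455.35 A


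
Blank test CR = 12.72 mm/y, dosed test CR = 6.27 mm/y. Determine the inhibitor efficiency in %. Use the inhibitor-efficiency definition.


Apply the inhibitor-efficiency definition: IE = (CR_blank − CR_inh)/CR_blank × 100
IE = (12.72 − 6.27) / 12.72 × 100
IE = 6.45 / 12.72 × 100 = 50.7 %

50.7 %


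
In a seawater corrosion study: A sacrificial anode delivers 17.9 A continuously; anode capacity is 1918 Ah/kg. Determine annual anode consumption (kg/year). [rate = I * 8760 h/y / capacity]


Annual consumption = current * hours per year / capacity
Rate = 17.9 * 8760 / 1918 = 81.8 kg/year

81.8 kg/year


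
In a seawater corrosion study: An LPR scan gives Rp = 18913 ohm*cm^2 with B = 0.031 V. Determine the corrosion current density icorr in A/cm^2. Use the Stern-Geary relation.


Apply the Stern-Geary relation: icorr = B / Rp
icorr = 0.031 / 18913 = 1.639×10^-6 A/cm^2

1.639×10^-6 A/cm^2


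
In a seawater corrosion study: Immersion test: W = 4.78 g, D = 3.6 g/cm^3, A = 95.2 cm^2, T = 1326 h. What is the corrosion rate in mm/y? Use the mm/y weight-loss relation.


Apply the mm/y weight-loss relation: CR = 87600 * W / (D * A * T)
Numerator: 87600 * 4.78 = 418728.0
Denominator: 3.6 * 95.2 * 1326 = 454446.72
CR = 418728.0 / 454446.72 = 0.921402 mm/y

0.921402 mm/y


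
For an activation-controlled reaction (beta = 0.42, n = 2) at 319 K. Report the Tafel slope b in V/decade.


Apply the Tafel slope relation: b = 2.303*R*T/(beta*n*F)
Numerator: 2.303 * 8.314 * 319 = 6107.94
Denominator: 0.42 * 2 * 96485 = 81047.4
b = 6107.94 / 81047.4 = 0.075 V/decade

0.075 V/decade


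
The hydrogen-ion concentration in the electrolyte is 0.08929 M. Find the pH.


pH = −log10[H+]
pH = −log10(0.08929) = 1.05

1.05


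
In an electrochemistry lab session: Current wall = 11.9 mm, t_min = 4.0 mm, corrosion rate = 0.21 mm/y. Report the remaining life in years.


Apply the remaining-life relation: RL = (t_current − t_min) / CR
RL = (11.9 − 4.0) / 0.21 = 7.9 / 0.21 = 37.6 years

37.6 years


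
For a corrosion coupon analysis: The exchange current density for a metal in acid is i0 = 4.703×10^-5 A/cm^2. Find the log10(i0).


i0 = 4.703×10^-5 A/cm^2
log10(i0) = -4.328

-4.328


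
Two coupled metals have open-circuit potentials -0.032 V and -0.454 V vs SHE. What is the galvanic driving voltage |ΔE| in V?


Driving voltage is the absolute potential difference.
|ΔE| = |-0.032 − (-0.454)| = 0.422 V

0.422 V


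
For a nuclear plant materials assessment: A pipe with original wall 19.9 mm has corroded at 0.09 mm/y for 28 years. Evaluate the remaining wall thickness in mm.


Remaining wall = original − CR × time
t = 19.9 − 0.09*28 = 19.9 − 2.52 = 17.38 mm

17.38 mm


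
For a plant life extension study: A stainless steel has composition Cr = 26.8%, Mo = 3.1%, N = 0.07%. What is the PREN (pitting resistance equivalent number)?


Apply the PREN formula: PREN = Cr + 3.3*Mo + 16*N
PREN = 26.8 + 3.3*3.1 + 16*0.07
PREN = 26.8 + 10.23 + 1.12 = 38.15

38.15


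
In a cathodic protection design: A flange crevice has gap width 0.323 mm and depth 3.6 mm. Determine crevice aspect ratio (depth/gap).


Aspect ratio = depth / gap
Ratio = 3.6 / 0.323 = 11.1

11.1


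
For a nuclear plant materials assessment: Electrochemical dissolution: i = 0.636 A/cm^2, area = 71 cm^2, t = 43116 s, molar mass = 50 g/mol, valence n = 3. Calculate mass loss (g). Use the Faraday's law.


Apply Faraday's law: m = i*A*t*M / (n*F)
Total charge passed Q = i*A*t = 0.636*71*43116 = 1946946.096 C
m = Q*M/(n*F) = 1946946.096*50/(3*96485) = 336.3124 g

336.3124 g


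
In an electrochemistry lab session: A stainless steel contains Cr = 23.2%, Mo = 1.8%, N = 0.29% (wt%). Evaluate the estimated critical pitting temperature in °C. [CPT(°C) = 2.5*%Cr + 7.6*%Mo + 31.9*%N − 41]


Apply the ASTM G48 empirical CPT estimate: CPT(°C) = 2.5*%Cr + 7.6*%Mo + 31.9*%N − 41
2.5*23.2 = 58; 7.6*1.8 = 13.68; 31.9*0.29 = 9.251
CPT = 58 + 13.68 + 9.251 − 41 = 39.931 °C
Rounded to 0.1 °C: CPT ≈ 39.9 °C

39.9 °C


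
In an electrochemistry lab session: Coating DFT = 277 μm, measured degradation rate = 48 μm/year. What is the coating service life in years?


Service life = thickness / degradation rate
Life = 277 / 48 = 5.8 years

5.8 years


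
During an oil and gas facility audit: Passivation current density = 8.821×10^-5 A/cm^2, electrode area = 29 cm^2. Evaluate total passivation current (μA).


I = i_pass * A, then convert A → μA (×10^6)
I = 8.821×10^-5 * 29 * 10^6 = 2558.09 μA

2558.09 μA


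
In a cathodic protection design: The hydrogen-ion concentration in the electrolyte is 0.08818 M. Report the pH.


pH = −log10[H+]
pH = −log10(0.08818) = 1.05

1.05


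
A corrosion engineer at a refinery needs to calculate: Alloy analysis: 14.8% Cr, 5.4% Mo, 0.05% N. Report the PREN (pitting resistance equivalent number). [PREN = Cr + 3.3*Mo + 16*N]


Apply the PREN formula: PREN = Cr + 3.3*Mo + 16*N
PREN = 14.8 + 3.3*5.4 + 16*0.05
PREN = 14.8 + 17.82 + 0.8 = 33.42

33.42


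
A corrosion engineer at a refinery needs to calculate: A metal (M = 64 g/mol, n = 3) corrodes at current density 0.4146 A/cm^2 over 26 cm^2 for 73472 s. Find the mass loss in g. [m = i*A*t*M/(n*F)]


Apply Faraday's law: m = i*A*t*M / (n*F)
Total charge passed Q = i*A*t = 0.4146*26*73472 = 791998.7712 C
m = Q*M/(n*F) = 791998.7712*64/(3*96485) = 175.115 g

175.115 g


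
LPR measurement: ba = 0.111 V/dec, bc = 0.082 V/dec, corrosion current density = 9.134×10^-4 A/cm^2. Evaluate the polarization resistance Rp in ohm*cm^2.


Apply the Stern-Geary equation: Rp = ba*bc / (2.303*icorr*(ba+bc))
ba*bc = 0.111*0.082 = 0.009102
ba+bc = 0.193; 2.303*icorr*(ba+bc) = 2.303*9.134×10^-4*0.193 = 4.0598712×10^-4
Rp = 0.009102 / 4.0598712×10^-4 = 22.42 ohm*cm^2

22.42 ohm*cm^2


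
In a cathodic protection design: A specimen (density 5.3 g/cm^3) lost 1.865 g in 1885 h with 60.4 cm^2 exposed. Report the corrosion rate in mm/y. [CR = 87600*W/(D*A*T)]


Apply the mm/y weight-loss relation: CR = 87600 * W / (D * A * T)
Numerator: 87600 * 1.865 = 163374.0
Denominator: 5.3 * 60.4 * 1885 = 603426.2
CR = 163374.0 / 603426.2 = 0.27074 mm/y

0.27074 mm/y


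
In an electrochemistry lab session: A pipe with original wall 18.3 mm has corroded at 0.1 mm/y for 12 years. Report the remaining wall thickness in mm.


Remaining wall = original − CR × time
t = 18.3 − 0.1*12 = 18.3 − 1.2 = 17.1 mm

17.1 mm


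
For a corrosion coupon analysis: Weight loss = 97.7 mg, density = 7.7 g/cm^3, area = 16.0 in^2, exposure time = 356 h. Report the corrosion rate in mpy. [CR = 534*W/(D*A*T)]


Apply the mpy weight-loss relation: CR = 534 * W / (D * A * T)
Numerator: 534 * 97.7 = 52171.8
Denominator: 7.7 * 16.0 * 356 = 43859.2
CR = 52171.8 / 43859.2 = 1.18953 mpy

1.18953 mpy


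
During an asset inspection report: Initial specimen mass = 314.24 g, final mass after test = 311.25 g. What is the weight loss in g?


Weight loss = initial − final
WL = 314.24 − 311.25 = 2.99 g

2.99 g


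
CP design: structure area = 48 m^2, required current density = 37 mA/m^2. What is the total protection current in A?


I = area * current density, then convert mA → A (÷1000)
I = 48 * 37 / 1000 = 1.78 A

1.78 A


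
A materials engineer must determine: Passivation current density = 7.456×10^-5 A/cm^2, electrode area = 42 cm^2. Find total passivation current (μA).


I = i_pass * A, then convert A → μA (×10^6)
I = 7.456×10^-5 * 42 * 10^6 = 3131.52 μA

3131.52 μA


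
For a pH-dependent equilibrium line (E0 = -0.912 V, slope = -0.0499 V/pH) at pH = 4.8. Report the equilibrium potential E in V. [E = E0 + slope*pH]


Apply the Pourbaix line equation: E = E0 + slope*pH
E = -0.912 + (-0.0499)*4.8 = -0.912 + (-0.23952) = -1.15152 V
Rounded to 3 decimal places: E = -1.152 V

-1.152 V


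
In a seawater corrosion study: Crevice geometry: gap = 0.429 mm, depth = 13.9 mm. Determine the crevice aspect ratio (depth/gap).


Aspect ratio = depth / gap
Ratio = 13.9 / 0.429 = 32.4

32.4


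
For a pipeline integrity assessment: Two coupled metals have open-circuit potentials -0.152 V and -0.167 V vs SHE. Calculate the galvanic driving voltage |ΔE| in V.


Driving voltage is the absolute potential difference.
|ΔE| = |-0.152 − (-0.167)| = 0.015 V

0.015 V


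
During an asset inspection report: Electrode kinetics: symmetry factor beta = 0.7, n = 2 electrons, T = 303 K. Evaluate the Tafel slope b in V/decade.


Apply the Tafel slope relation: b = 2.303*R*T/(beta*n*F)
Numerator: 2.303 * 8.314 * 303 = 5801.58
Denominator: 0.7 * 2 * 96485 = 135079.0
b = 5801.58 / 135079.0 = 0.043 V/decade

0.043 V/decade


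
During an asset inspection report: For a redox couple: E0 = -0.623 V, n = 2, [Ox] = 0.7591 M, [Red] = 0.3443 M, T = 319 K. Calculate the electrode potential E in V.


Apply the Nernst equation: E = E0 + (RT/nF)*ln([Ox]/[Red])
Step 1: RT/nF = 8.314*319/(2*96485) = 0.01374393 V
Step 2: [Ox]/[Red] = 0.7591/0.3443 = 2.204763
Step 3: ln(2.204763) = 0.79062
Step 4: correction = 0.01374393 * 0.79062 = 0.011 V
E = -0.623 + 0.011 = -0.612 V

-0.612 V


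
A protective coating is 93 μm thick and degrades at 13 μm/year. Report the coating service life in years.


Service life = thickness / degradation rate
Life = 93 / 13 = 7.2 years

7.2 years


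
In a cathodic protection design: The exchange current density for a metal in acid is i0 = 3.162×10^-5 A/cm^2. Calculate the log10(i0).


i0 = 3.162×10^-5 A/cm^2
log10(i0) = -4.5

-4.5


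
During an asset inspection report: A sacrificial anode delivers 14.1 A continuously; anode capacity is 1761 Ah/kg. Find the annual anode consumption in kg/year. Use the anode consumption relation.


Annual consumption = current * hours per year / capacity
Rate = 14.1 * 8760 / 1761 = 70.1 kg/year

70.1 kg/year


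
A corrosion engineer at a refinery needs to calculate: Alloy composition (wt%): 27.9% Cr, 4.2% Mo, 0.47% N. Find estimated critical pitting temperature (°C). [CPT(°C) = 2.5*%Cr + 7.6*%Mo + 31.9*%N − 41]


Apply the ASTM G48 empirical CPT estimate: CPT(°C) = 2.5*%Cr + 7.6*%Mo + 31.9*%N − 41
2.5*27.9 = 69.75; 7.6*4.2 = 31.92; 31.9*0.47 = 14.993
CPT = 69.75 + 31.92 + 14.993 − 41 = 75.663 °C
Rounded to 0.1 °C: CPT ≈ 75.7 °C

75.7 °C


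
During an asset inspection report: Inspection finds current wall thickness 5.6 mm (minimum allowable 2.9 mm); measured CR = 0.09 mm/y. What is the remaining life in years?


Apply the remaining-life relation: RL = (t_current − t_min) / CR
RL = (5.6 − 2.9) / 0.09 = 2.7 / 0.09 = 30.0 years

30.0 years


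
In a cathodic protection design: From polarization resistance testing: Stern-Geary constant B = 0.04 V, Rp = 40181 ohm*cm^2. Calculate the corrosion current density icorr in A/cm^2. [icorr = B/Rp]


Apply the Stern-Geary relation: icorr = B / Rp
icorr = 0.04 / 40181 = 9.955×10^-7 A/cm^2

9.955×10^-7 A/cm^2


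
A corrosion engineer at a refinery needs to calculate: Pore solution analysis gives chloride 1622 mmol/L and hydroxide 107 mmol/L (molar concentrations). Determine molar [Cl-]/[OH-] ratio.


Threshold parameter = [Cl-] / [OH-] (molar basis; both in mmol/L, so units cancel)
Ratio = 1622 / 107 = 15.16

15.16


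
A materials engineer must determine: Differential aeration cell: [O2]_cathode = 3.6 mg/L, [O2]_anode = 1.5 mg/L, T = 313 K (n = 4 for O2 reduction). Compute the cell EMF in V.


Apply the Nernst concentration-cell relation: E = (RT/nF)*ln(C_cathode/C_anode)
RT/nF = 8.314*313/(4*96485) = 0.00674271 V
ln(3.6/1.5) = 0.87547
E = 0.00674271 * 0.87547 = 0.0059 V

0.0059 V


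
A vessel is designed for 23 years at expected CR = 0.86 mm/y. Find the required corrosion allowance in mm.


Corrosion allowance = CR × design life
CA = 0.86 * 23 = 19.78 mm

19.78 mm


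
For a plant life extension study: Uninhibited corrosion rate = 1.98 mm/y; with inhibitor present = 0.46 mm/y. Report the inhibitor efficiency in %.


Apply the inhibitor-efficiency definition: IE = (CR_blank − CR_inh)/CR_blank × 100
IE = (1.98 − 0.46) / 1.98 × 100
IE = 1.52 / 1.98 × 100 = 76.8 %

76.8 %


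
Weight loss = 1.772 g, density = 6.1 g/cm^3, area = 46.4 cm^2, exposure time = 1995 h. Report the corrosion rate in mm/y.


Apply the mm/y weight-loss relation: CR = 87600 * W / (D * A * T)
Numerator: 87600 * 1.772 = 155227.2
Denominator: 6.1 * 46.4 * 1995 = 564664.8
CR = 155227.2 / 564664.8 = 0.2749 mm/y

0.2749 mm/y


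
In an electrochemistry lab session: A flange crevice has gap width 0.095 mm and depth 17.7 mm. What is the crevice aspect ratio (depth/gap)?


Aspect ratio = depth / gap
Ratio = 17.7 / 0.095 = 186.3

186.3


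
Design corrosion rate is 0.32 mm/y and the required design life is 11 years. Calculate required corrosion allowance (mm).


Corrosion allowance = CR × design life
CA = 0.32 * 11 = 3.52 mm

3.52 mm


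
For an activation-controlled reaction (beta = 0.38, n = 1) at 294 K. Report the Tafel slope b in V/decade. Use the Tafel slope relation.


Apply the Tafel slope relation: b = 2.303*R*T/(beta*n*F)
Numerator: 2.303 * 8.314 * 294 = 5629.26
Denominator: 0.38 * 1 * 96485 = 36664.3
b = 5629.26 / 36664.3 = 0.1535 V/decade

0.1535 V/decade


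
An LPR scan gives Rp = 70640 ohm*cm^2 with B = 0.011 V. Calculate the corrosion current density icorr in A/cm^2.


Apply the Stern-Geary relation: icorr = B / Rp
icorr = 0.011 / 70640 = 1.557×10^-7 A/cm^2

1.557×10^-7 A/cm^2


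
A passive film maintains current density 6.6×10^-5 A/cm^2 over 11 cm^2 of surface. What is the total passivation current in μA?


I = i_pass * A, then convert A → μA (×10^6)
I = 6.6×10^-5 * 11 * 10^6 = 726.0 μA

726.0 μA


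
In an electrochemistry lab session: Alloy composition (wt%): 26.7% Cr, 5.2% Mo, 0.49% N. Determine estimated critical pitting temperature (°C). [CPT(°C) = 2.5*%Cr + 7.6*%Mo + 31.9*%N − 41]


Apply the ASTM G48 empirical CPT estimate: CPT(°C) = 2.5*%Cr + 7.6*%Mo + 31.9*%N − 41
2.5*26.7 = 66.75; 7.6*5.2 = 39.52; 31.9*0.49 = 15.631
CPT = 66.75 + 39.52 + 15.631 − 41 = 80.901 °C
Rounded to 0.1 °C: CPT ≈ 80.9 °C

80.9 °C


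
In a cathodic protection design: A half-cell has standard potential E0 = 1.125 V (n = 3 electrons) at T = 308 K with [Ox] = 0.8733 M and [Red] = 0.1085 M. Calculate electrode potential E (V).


Apply the Nernst equation: E = E0 + (RT/nF)*ln([Ox]/[Red])
Step 1: RT/nF = 8.314*308/(3*96485) = 0.00884667 V
Step 2: [Ox]/[Red] = 0.8733/0.1085 = 8.048848
Step 3: ln(8.048848) = 2.085529
Step 4: correction = 0.00884667 * 2.085529 = 0.0184 V
E = 1.125 + 0.0184 = 1.1434 V

1.1434 V


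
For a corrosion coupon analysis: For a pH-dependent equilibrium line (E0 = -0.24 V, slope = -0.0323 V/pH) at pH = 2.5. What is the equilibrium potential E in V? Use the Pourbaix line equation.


Apply the Pourbaix line equation: E = E0 + slope*pH
E = -0.24 + (-0.0323)*2.5 = -0.24 + (-0.08075) = -0.32075 V
Rounded to 4 decimal places: E = -0.3208 V

-0.3208 V


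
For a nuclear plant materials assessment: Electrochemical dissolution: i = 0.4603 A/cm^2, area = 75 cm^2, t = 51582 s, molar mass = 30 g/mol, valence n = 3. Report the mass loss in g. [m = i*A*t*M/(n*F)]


Apply Faraday's law: m = i*A*t*M / (n*F)
Total charge passed Q = i*A*t = 0.4603*75*51582 = 1780739.595 C
m = Q*M/(n*F) = 1780739.595*30/(3*96485) = 184.561 g

184.561 g


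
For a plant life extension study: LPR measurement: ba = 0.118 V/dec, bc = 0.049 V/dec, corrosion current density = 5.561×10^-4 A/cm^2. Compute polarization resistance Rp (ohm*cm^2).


Apply the Stern-Geary equation: Rp = ba*bc / (2.303*icorr*(ba+bc))
ba*bc = 0.118*0.049 = 0.005782
ba+bc = 0.167; 2.303*icorr*(ba+bc) = 2.303*5.561×10^-4*0.167 = 2.1387662×10^-4
Rp = 0.005782 / 2.1387662×10^-4 = 27.0 ohm*cm^2

27.0 ohm*cm^2


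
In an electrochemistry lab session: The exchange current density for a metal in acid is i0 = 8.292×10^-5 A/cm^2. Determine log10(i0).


i0 = 8.292×10^-5 A/cm^2
log10(i0) = -4.081

-4.081


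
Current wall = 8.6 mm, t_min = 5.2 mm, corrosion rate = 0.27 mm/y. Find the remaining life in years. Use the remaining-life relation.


Apply the remaining-life relation: RL = (t_current − t_min) / CR
RL = (8.6 − 5.2) / 0.27 = 3.4 / 0.27 = 12.6 years

12.6 years


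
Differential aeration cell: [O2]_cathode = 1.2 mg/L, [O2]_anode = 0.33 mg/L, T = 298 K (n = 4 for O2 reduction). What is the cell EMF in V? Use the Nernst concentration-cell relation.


Apply the Nernst concentration-cell relation: E = (RT/nF)*ln(C_cathode/C_anode)
RT/nF = 8.314*298/(4*96485) = 0.00641958 V
ln(1.2/0.33) = 1.29098
E = 0.00641958 * 1.29098 = 0.00829 V

0.00829 V


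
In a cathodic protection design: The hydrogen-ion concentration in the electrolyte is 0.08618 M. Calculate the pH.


pH = −log10[H+]
pH = −log10(0.08618) = 1.06

1.06


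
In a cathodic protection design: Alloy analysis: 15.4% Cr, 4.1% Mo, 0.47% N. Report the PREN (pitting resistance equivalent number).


Apply the PREN formula: PREN = Cr + 3.3*Mo + 16*N
PREN = 15.4 + 3.3*4.1 + 16*0.47
PREN = 15.4 + 13.53 + 7.52 = 36.45

36.45


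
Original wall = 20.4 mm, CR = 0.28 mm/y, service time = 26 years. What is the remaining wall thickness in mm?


Remaining wall = original − CR × time
t = 20.4 − 0.28*26 = 20.4 − 7.28 = 13.12 mm

13.12 mm


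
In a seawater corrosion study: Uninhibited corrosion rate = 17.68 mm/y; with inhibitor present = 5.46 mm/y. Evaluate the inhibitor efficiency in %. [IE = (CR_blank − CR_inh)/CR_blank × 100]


Apply the inhibitor-efficiency definition: IE = (CR_blank − CR_inh)/CR_blank × 100
IE = (17.68 − 5.46) / 17.68 × 100
IE = 12.22 / 17.68 × 100 = 69.1 %

69.1 %


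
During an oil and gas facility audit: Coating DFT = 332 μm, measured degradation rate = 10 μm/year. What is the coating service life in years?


Service life = thickness / degradation rate
Life = 332 / 10 = 33.2 years

33.2 years


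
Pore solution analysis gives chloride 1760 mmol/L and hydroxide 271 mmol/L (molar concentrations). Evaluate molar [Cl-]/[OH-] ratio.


Threshold parameter = [Cl-] / [OH-] (molar basis; both in mmol/L, so units cancel)
Ratio = 1760 / 271 = 6.49

6.49


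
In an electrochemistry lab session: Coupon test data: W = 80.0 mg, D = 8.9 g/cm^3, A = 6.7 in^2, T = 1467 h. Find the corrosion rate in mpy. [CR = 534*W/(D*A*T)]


Apply the mpy weight-loss relation: CR = 534 * W / (D * A * T)
Numerator: 534 * 80.0 = 42720.0
Denominator: 8.9 * 6.7 * 1467 = 87477.21
CR = 42720.0 / 87477.21 = 0.4884 mpy

0.4884 mpy


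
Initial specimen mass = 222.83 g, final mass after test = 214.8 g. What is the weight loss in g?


Weight loss = initial − final
WL = 222.83 − 214.8 = 8.03 g

8.03 g


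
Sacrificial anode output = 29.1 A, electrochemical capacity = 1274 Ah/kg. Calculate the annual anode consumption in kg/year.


Annual consumption = current * hours per year / capacity
Rate = 29.1 * 8760 / 1274 = 200.1 kg/year

200.1 kg/year


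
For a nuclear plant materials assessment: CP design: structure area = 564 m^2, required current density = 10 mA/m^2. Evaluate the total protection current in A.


I = area * current density, then convert mA → A (÷1000)
I = 564 * 10 / 1000 = 5.64 A

5.64 A


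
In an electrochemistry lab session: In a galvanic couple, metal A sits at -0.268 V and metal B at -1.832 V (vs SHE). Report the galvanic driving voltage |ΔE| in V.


Driving voltage is the absolute potential difference.
|ΔE| = |-0.268 − (-1.832)| = 1.564 V

1.564 V


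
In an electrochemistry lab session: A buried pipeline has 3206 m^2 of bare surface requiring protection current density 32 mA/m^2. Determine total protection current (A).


I = area * current density, then convert mA → A (÷1000)
I = 3206 * 32 / 1000 = 102.59 A

102.59 A


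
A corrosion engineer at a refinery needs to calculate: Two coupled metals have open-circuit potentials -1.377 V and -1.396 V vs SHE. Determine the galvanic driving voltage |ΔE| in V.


Driving voltage is the absolute potential difference.
|ΔE| = |-1.377 − (-1.396)| = 0.019 V

0.019 V


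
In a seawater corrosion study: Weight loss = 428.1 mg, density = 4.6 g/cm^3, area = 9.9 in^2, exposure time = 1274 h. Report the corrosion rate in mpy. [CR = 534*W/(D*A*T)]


Apply the mpy weight-loss relation: CR = 534 * W / (D * A * T)
Numerator: 534 * 428.1 = 228605.4
Denominator: 4.6 * 9.9 * 1274 = 58017.96
CR = 228605.4 / 58017.96 = 3.94025 mpy

3.94025 mpy


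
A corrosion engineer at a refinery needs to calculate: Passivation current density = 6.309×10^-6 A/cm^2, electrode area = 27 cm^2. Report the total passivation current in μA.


I = i_pass * A, then convert A → μA (×10^6)
I = 6.309×10^-6 * 27 * 10^6 = 170.34 μA

170.34 μA


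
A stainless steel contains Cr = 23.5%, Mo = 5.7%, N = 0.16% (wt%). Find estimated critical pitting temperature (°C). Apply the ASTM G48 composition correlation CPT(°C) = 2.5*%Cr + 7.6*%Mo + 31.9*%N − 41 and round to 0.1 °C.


Apply the ASTM G48 empirical CPT estimate: CPT(°C) = 2.5*%Cr + 7.6*%Mo + 31.9*%N − 41
2.5*23.5 = 58.75; 7.6*5.7 = 43.32; 31.9*0.16 = 5.104
CPT = 58.75 + 43.32 + 5.104 − 41 = 66.174 °C
Rounded to 0.1 °C: CPT ≈ 66.2 °C

66.2 °C


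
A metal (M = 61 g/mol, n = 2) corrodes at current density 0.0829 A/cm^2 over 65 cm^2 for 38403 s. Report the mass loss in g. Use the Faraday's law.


Apply Faraday's law: m = i*A*t*M / (n*F)
Total charge passed Q = i*A*t = 0.0829*65*38403 = 206934.5655 C
m = Q*M/(n*F) = 206934.5655*61/(2*96485) = 65.41436 g

65.41436 g


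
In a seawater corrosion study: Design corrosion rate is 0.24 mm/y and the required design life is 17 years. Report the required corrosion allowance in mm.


Corrosion allowance = CR × design life
CA = 0.24 * 17 = 4.08 mm

4.08 mm


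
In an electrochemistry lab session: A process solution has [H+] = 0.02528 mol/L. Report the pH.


pH = −log10[H+]
pH = −log10(0.02528) = 1.6

1.6


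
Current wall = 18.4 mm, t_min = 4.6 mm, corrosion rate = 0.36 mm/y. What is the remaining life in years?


Apply the remaining-life relation: RL = (t_current − t_min) / CR
RL = (18.4 − 4.6) / 0.36 = 13.8 / 0.36 = 38.3 years

38.3 years


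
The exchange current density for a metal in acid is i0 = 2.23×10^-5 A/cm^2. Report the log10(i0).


i0 = 2.23×10^-5 A/cm^2
log10(i0) = -4.652

-4.652


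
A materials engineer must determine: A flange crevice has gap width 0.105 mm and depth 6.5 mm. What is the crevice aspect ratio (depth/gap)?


Aspect ratio = depth / gap
Ratio = 6.5 / 0.105 = 61.9

61.9


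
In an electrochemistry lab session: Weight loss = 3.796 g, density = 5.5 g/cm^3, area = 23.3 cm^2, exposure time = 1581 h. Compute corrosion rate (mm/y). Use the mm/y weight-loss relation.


Apply the mm/y weight-loss relation: CR = 87600 * W / (D * A * T)
Numerator: 87600 * 3.796 = 332529.6
Denominator: 5.5 * 23.3 * 1581 = 202605.15
CR = 332529.6 / 202605.15 = 1.641269 mm/y

1.641269 mm/y


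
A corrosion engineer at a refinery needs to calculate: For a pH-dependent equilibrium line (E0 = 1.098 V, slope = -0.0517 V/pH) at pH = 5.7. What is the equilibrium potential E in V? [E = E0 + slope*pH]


Apply the Pourbaix line equation: E = E0 + slope*pH
E = 1.098 + (-0.0517)*5.7 = 1.098 + (-0.29469) = 0.80331 V
Rounded to 4 decimal places: E = 0.8033 V

0.8033 V


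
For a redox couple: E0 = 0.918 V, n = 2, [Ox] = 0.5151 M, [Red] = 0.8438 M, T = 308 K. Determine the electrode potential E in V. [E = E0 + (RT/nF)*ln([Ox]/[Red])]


Apply the Nernst equation: E = E0 + (RT/nF)*ln([Ox]/[Red])
Step 1: RT/nF = 8.314*308/(2*96485) = 0.01327 V
Step 2: [Ox]/[Red] = 0.5151/0.8438 = 0.610453
Step 3: ln(0.610453) = -0.493554
Step 4: correction = 0.01327 * -0.493554 = -0.0065 V
E = 0.918 + -0.0065 = 0.9115 V

0.9115 V


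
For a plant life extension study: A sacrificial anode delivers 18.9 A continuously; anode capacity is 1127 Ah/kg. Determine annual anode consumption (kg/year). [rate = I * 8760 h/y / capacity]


Annual consumption = current * hours per year / capacity
Rate = 18.9 * 8760 / 1127 = 146.9 kg/year

146.9 kg/year


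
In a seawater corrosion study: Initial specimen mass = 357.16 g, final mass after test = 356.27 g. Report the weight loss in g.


Weight loss = initial − final
WL = 357.16 − 356.27 = 0.89 g

0.89 g


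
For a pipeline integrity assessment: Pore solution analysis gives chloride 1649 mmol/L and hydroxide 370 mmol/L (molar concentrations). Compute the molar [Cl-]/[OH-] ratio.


Threshold parameter = [Cl-] / [OH-] (molar basis; both in mmol/L, so units cancel)
Ratio = 1649 / 370 = 4.46

4.46


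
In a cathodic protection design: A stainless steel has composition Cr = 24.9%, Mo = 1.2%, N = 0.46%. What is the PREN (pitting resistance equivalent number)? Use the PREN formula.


Apply the PREN formula: PREN = Cr + 3.3*Mo + 16*N
PREN = 24.9 + 3.3*1.2 + 16*0.46
PREN = 24.9 + 3.96 + 7.36 = 36.22

36.22


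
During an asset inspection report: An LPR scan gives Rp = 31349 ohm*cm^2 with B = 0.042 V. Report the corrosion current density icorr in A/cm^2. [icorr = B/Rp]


Apply the Stern-Geary relation: icorr = B / Rp
icorr = 0.042 / 31349 = 1.34×10^-6 A/cm^2

1.34×10^-6 A/cm^2


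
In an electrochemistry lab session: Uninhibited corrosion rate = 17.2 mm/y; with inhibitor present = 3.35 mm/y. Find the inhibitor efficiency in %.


Apply the inhibitor-efficiency definition: IE = (CR_blank − CR_inh)/CR_blank × 100
IE = (17.2 − 3.35) / 17.2 × 100
IE = 13.85 / 17.2 × 100 = 80.5 %

80.5 %


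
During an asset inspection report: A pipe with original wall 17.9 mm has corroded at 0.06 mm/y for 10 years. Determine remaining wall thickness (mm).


Remaining wall = original − CR × time
t = 17.9 − 0.06*10 = 17.9 − 0.6 = 17.3 mm

17.3 mm


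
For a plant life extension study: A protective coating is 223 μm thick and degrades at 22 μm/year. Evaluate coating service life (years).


Service life = thickness / degradation rate
Life = 223 / 22 = 10.1 years

10.1 years


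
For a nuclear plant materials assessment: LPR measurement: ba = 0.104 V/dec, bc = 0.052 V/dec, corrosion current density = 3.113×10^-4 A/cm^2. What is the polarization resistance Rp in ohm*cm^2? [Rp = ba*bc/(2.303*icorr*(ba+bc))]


Apply the Stern-Geary equation: Rp = ba*bc / (2.303*icorr*(ba+bc))
ba*bc = 0.104*0.052 = 0.005408
ba+bc = 0.156; 2.303*icorr*(ba+bc) = 2.303*3.113×10^-4*0.156 = 1.1184013×10^-4
Rp = 0.005408 / 1.1184013×10^-4 = 48.4 ohm*cm^2

48.4 ohm*cm^2


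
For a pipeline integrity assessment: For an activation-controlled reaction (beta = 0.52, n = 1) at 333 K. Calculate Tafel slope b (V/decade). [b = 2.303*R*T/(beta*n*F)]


Apply the Tafel slope relation: b = 2.303*R*T/(beta*n*F)
Numerator: 2.303 * 8.314 * 333 = 6376.0
Denominator: 0.52 * 1 * 96485 = 50172.2
b = 6376.0 / 50172.2 = 0.127 V/decade

0.127 V/decade


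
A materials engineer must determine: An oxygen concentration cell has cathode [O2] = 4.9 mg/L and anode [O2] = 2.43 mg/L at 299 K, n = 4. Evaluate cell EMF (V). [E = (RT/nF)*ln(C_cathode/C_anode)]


Apply the Nernst concentration-cell relation: E = (RT/nF)*ln(C_cathode/C_anode)
RT/nF = 8.314*299/(4*96485) = 0.00644112 V
ln(4.9/2.43) = 0.70134
E = 0.00644112 * 0.70134 = 0.00452 V

0.00452 V


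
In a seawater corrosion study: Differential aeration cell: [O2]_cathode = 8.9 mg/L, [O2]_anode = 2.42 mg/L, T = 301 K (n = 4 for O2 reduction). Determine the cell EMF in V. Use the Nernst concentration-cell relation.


Apply the Nernst concentration-cell relation: E = (RT/nF)*ln(C_cathode/C_anode)
RT/nF = 8.314*301/(4*96485) = 0.0064842 V
ln(8.9/2.42) = 1.30228
E = 0.0064842 * 1.30228 = 0.00844 V

0.00844 V


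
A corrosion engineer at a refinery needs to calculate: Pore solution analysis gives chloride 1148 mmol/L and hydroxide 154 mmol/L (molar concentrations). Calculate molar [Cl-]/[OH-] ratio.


Threshold parameter = [Cl-] / [OH-] (molar basis; both in mmol/L, so units cancel)
Ratio = 1148 / 154 = 7.45

7.45


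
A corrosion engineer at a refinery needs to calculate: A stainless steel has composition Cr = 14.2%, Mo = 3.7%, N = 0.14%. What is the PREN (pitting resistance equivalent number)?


Apply the PREN formula: PREN = Cr + 3.3*Mo + 16*N
PREN = 14.2 + 3.3*3.7 + 16*0.14
PREN = 14.2 + 12.21 + 2.24 = 28.65

28.65


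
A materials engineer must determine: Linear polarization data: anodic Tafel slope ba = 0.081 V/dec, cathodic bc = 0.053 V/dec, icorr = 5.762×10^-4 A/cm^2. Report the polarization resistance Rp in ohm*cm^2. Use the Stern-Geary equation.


Apply the Stern-Geary equation: Rp = ba*bc / (2.303*icorr*(ba+bc))
ba*bc = 0.081*0.053 = 0.004293
ba+bc = 0.134; 2.303*icorr*(ba+bc) = 2.303*5.762×10^-4*0.134 = 1.7781647×10^-4
Rp = 0.004293 / 1.7781647×10^-4 = 24.1 ohm*cm^2

24.1 ohm*cm^2


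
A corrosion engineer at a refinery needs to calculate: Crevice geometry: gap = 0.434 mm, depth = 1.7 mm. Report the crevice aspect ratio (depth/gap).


Aspect ratio = depth / gap
Ratio = 1.7 / 0.434 = 3.9

3.9


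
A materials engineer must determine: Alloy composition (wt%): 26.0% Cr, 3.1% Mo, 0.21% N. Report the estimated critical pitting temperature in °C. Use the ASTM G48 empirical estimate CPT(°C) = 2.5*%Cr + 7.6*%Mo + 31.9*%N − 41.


Apply the ASTM G48 empirical CPT estimate: CPT(°C) = 2.5*%Cr + 7.6*%Mo + 31.9*%N − 41
2.5*26.0 = 65; 7.6*3.1 = 23.56; 31.9*0.21 = 6.699
CPT = 65 + 23.56 + 6.699 − 41 = 54.259 °C
Rounded to 0.1 °C: CPT ≈ 54.3 °C

54.3 °C


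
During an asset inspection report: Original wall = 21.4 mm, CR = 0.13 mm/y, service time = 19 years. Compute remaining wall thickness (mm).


Remaining wall = original − CR × time
t = 21.4 − 0.13*19 = 21.4 − 2.47 = 18.93 mm

18.93 mm


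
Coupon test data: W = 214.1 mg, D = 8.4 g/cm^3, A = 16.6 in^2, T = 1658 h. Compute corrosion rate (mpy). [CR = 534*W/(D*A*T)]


Apply the mpy weight-loss relation: CR = 534 * W / (D * A * T)
Numerator: 534 * 214.1 = 114329.4
Denominator: 8.4 * 16.6 * 1658 = 231191.52
CR = 114329.4 / 231191.52 = 0.49452 mpy

0.49452 mpy


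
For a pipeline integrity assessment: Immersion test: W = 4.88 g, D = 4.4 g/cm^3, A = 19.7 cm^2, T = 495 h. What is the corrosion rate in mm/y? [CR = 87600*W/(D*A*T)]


Apply the mm/y weight-loss relation: CR = 87600 * W / (D * A * T)
Numerator: 87600 * 4.88 = 427488.0
Denominator: 4.4 * 19.7 * 495 = 42906.6
CR = 427488.0 / 42906.6 = 9.96322 mm/y

9.96322 mm/y
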